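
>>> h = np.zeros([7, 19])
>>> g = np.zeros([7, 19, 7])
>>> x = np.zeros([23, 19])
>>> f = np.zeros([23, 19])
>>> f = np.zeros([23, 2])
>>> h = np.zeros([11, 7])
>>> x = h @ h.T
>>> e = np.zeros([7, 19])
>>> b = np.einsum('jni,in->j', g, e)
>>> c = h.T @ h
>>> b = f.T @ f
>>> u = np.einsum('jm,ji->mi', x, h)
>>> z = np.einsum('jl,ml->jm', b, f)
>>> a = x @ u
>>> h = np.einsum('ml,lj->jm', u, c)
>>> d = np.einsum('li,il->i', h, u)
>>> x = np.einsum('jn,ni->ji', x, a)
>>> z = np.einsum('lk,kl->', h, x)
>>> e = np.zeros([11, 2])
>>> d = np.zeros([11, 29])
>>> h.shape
(7, 11)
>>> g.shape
(7, 19, 7)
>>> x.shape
(11, 7)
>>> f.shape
(23, 2)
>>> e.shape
(11, 2)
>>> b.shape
(2, 2)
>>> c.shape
(7, 7)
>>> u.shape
(11, 7)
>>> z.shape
()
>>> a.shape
(11, 7)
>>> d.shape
(11, 29)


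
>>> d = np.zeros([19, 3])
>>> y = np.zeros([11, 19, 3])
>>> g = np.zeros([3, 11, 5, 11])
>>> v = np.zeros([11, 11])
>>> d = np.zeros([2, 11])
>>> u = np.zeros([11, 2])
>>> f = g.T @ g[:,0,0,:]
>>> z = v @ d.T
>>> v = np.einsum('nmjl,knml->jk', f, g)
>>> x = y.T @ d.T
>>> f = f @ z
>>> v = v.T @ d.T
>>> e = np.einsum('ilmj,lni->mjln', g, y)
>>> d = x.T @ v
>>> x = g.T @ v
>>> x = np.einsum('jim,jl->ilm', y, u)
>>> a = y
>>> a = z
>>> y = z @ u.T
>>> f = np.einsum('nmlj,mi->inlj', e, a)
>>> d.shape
(2, 19, 2)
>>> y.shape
(11, 11)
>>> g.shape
(3, 11, 5, 11)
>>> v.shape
(3, 2)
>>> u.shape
(11, 2)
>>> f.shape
(2, 5, 11, 19)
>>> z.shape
(11, 2)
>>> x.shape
(19, 2, 3)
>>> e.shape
(5, 11, 11, 19)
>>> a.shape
(11, 2)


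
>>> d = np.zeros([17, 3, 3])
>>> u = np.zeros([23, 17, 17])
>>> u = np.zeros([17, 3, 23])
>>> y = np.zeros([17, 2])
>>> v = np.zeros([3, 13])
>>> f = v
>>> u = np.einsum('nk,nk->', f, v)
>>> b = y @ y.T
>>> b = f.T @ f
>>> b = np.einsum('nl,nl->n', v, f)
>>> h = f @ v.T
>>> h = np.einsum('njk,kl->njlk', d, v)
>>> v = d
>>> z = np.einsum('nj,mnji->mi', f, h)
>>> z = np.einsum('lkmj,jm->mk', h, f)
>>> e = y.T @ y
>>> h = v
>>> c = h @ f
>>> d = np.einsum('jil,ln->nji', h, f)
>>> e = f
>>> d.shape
(13, 17, 3)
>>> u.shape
()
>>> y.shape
(17, 2)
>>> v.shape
(17, 3, 3)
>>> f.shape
(3, 13)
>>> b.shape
(3,)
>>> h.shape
(17, 3, 3)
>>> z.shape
(13, 3)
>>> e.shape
(3, 13)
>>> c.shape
(17, 3, 13)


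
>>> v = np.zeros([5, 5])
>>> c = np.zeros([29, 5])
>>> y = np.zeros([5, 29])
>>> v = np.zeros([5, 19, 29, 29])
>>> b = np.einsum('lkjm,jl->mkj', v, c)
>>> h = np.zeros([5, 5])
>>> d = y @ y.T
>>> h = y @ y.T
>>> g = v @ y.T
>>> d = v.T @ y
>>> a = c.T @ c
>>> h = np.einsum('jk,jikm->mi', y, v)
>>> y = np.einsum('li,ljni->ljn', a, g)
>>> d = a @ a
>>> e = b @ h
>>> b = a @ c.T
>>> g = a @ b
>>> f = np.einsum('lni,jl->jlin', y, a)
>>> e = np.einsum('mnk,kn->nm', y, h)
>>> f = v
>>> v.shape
(5, 19, 29, 29)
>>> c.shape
(29, 5)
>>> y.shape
(5, 19, 29)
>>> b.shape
(5, 29)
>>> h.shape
(29, 19)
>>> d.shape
(5, 5)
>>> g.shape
(5, 29)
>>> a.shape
(5, 5)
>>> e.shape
(19, 5)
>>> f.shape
(5, 19, 29, 29)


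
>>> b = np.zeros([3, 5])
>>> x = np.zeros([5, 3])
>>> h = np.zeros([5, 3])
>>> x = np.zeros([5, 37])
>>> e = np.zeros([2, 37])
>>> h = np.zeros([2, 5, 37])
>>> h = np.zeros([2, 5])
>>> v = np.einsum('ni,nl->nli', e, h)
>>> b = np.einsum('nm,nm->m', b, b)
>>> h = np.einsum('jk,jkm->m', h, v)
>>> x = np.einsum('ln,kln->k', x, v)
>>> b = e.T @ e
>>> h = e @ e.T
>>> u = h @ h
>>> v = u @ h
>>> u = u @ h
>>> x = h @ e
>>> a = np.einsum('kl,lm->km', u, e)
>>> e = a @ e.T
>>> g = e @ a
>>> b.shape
(37, 37)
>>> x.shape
(2, 37)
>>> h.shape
(2, 2)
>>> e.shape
(2, 2)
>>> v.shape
(2, 2)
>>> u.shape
(2, 2)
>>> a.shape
(2, 37)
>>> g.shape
(2, 37)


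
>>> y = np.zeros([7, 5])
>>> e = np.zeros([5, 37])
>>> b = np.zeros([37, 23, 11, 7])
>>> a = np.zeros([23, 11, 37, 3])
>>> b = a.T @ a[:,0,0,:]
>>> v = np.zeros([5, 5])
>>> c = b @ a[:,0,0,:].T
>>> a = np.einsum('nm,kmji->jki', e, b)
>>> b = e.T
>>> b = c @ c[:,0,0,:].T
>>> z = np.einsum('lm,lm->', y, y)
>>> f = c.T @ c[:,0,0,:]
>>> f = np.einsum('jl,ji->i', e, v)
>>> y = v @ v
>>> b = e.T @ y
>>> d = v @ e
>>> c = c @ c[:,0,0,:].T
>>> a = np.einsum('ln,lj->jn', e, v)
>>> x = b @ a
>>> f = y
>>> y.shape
(5, 5)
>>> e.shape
(5, 37)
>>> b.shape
(37, 5)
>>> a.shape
(5, 37)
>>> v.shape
(5, 5)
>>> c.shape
(3, 37, 11, 3)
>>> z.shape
()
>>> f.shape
(5, 5)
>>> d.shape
(5, 37)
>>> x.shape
(37, 37)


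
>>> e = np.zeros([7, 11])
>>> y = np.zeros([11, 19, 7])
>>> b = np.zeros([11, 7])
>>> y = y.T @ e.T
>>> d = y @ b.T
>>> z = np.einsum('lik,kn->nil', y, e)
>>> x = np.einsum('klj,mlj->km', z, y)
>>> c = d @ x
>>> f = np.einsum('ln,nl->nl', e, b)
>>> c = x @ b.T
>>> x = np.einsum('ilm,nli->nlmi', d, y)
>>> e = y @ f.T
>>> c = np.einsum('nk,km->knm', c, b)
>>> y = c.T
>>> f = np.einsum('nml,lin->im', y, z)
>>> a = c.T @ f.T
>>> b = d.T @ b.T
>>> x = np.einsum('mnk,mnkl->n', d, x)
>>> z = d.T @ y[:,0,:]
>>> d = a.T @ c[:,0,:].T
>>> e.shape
(7, 19, 11)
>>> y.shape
(7, 11, 11)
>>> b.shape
(11, 19, 11)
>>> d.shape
(19, 11, 11)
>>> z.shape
(11, 19, 11)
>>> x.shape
(19,)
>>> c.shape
(11, 11, 7)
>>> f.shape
(19, 11)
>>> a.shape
(7, 11, 19)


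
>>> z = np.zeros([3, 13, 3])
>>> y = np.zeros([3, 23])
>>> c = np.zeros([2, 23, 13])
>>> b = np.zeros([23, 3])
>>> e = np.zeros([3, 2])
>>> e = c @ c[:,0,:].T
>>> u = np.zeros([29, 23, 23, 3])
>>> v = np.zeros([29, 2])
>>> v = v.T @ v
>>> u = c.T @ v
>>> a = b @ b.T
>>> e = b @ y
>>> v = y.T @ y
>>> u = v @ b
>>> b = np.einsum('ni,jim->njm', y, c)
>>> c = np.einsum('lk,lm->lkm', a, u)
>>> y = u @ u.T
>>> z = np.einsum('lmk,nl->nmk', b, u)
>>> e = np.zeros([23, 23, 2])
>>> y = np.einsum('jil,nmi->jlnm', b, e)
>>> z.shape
(23, 2, 13)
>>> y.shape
(3, 13, 23, 23)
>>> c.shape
(23, 23, 3)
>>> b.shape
(3, 2, 13)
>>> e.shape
(23, 23, 2)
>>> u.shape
(23, 3)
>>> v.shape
(23, 23)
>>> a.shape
(23, 23)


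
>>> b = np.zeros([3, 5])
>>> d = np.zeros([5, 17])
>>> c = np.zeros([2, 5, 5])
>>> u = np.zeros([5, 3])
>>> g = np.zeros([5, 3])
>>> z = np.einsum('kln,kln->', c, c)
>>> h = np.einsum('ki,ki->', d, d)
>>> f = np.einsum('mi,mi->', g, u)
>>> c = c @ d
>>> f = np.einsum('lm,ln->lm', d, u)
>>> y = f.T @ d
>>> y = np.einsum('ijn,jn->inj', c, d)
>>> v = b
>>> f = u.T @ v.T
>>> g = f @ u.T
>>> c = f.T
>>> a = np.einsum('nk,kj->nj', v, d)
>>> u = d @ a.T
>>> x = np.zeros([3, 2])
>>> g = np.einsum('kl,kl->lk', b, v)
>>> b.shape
(3, 5)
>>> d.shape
(5, 17)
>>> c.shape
(3, 3)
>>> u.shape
(5, 3)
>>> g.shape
(5, 3)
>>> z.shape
()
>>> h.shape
()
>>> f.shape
(3, 3)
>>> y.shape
(2, 17, 5)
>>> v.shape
(3, 5)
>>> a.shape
(3, 17)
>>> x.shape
(3, 2)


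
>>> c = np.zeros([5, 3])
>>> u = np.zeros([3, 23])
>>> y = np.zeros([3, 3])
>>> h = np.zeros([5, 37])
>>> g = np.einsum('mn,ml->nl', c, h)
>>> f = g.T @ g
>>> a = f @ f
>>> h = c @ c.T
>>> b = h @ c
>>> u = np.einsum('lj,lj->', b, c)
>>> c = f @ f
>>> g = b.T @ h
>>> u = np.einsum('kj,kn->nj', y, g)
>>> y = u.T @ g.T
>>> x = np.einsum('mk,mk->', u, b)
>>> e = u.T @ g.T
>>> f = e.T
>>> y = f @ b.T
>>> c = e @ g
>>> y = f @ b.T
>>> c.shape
(3, 5)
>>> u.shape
(5, 3)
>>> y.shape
(3, 5)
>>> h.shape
(5, 5)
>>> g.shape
(3, 5)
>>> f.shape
(3, 3)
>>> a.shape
(37, 37)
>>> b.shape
(5, 3)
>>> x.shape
()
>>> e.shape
(3, 3)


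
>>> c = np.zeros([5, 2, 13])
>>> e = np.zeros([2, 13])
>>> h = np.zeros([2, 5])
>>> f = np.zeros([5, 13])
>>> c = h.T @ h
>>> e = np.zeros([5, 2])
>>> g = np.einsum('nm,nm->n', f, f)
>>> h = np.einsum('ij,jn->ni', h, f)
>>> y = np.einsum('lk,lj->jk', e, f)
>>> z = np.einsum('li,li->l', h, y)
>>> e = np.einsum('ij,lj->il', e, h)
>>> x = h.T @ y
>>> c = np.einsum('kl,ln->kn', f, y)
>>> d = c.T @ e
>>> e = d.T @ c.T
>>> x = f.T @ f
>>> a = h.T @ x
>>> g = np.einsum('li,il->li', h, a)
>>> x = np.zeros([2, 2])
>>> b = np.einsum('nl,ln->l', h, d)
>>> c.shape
(5, 2)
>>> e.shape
(13, 5)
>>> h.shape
(13, 2)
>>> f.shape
(5, 13)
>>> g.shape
(13, 2)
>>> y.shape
(13, 2)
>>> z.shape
(13,)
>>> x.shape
(2, 2)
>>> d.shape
(2, 13)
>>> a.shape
(2, 13)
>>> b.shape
(2,)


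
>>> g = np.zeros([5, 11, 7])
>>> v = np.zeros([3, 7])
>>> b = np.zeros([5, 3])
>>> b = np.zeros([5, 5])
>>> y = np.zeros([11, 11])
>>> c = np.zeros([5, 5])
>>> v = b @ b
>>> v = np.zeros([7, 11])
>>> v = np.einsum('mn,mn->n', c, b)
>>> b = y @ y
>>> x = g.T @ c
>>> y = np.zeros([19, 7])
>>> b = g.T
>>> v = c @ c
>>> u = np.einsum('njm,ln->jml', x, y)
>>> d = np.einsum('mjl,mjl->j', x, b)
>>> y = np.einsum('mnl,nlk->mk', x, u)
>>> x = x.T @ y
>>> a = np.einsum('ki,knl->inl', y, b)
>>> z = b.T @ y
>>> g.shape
(5, 11, 7)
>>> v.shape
(5, 5)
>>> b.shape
(7, 11, 5)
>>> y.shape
(7, 19)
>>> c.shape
(5, 5)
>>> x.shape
(5, 11, 19)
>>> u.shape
(11, 5, 19)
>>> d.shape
(11,)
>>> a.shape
(19, 11, 5)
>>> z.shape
(5, 11, 19)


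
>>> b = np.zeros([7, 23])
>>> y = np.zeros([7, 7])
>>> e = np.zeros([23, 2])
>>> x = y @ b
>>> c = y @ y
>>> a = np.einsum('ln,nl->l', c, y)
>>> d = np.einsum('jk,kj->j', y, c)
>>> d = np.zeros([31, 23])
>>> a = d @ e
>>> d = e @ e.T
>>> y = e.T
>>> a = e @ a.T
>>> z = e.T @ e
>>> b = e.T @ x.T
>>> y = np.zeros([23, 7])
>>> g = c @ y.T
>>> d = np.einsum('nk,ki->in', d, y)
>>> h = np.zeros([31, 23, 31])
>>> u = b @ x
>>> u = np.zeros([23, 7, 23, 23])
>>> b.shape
(2, 7)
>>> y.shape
(23, 7)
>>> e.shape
(23, 2)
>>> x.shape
(7, 23)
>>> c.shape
(7, 7)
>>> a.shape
(23, 31)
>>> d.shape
(7, 23)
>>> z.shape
(2, 2)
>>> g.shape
(7, 23)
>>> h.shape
(31, 23, 31)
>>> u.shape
(23, 7, 23, 23)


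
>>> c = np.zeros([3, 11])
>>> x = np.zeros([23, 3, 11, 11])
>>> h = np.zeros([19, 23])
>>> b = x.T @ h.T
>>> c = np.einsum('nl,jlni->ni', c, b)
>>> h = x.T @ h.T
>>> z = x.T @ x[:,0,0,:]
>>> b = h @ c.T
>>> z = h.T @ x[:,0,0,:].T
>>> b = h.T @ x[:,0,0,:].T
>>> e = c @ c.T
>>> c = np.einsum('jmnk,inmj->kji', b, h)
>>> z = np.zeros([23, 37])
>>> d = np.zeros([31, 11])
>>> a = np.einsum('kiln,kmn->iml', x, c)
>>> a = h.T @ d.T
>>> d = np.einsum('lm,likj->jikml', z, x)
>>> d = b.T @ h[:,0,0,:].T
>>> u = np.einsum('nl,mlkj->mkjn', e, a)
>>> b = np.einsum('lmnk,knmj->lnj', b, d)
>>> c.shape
(23, 19, 11)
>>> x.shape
(23, 3, 11, 11)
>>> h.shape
(11, 11, 3, 19)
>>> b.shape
(19, 11, 11)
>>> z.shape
(23, 37)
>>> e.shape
(3, 3)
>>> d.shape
(23, 11, 3, 11)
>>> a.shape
(19, 3, 11, 31)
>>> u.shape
(19, 11, 31, 3)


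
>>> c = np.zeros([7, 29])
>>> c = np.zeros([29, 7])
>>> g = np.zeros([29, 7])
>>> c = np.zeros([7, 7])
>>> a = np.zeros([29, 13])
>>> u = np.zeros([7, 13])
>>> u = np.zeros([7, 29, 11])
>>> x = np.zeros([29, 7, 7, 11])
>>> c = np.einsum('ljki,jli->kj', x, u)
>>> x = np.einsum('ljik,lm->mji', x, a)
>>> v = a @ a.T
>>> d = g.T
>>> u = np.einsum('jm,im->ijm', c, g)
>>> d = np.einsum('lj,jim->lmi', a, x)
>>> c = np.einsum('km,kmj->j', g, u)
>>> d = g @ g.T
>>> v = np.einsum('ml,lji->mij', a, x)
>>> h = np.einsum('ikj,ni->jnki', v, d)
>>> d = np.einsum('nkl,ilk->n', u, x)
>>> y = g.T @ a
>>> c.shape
(7,)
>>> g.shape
(29, 7)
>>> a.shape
(29, 13)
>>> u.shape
(29, 7, 7)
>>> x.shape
(13, 7, 7)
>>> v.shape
(29, 7, 7)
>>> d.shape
(29,)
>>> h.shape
(7, 29, 7, 29)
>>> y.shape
(7, 13)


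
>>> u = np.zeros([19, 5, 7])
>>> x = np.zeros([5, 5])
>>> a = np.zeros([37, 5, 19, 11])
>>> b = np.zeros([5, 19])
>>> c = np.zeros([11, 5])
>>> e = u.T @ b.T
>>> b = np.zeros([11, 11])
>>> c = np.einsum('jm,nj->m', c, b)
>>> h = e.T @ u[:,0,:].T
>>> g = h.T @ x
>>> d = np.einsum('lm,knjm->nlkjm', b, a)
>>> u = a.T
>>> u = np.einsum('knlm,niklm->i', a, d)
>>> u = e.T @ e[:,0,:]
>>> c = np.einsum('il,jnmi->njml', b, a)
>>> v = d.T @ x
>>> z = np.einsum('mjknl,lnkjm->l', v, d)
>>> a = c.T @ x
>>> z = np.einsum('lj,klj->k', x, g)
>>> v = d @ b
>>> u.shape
(5, 5, 5)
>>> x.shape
(5, 5)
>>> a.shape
(11, 19, 37, 5)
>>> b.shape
(11, 11)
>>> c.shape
(5, 37, 19, 11)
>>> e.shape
(7, 5, 5)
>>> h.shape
(5, 5, 19)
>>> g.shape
(19, 5, 5)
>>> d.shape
(5, 11, 37, 19, 11)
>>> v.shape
(5, 11, 37, 19, 11)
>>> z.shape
(19,)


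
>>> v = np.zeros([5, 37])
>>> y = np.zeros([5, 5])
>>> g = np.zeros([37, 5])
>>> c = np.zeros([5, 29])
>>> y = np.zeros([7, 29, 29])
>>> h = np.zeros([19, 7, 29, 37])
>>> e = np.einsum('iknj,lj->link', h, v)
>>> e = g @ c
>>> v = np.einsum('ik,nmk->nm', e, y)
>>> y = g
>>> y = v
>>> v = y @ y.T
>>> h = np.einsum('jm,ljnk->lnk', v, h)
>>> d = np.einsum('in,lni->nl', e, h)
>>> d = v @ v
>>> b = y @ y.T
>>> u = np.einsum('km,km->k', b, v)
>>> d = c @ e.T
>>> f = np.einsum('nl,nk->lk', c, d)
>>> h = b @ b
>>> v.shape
(7, 7)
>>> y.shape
(7, 29)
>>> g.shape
(37, 5)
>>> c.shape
(5, 29)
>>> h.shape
(7, 7)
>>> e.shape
(37, 29)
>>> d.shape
(5, 37)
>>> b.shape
(7, 7)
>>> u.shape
(7,)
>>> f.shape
(29, 37)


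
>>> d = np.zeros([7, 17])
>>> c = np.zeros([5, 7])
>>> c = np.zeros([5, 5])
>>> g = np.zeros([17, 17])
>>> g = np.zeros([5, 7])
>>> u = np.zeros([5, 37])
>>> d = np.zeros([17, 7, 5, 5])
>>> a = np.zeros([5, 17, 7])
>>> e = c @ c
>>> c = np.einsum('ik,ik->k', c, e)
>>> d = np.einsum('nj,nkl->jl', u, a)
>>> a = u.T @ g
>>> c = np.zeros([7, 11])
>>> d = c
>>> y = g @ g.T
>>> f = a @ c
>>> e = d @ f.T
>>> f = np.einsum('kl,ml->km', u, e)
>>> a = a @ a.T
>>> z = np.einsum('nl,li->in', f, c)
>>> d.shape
(7, 11)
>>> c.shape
(7, 11)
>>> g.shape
(5, 7)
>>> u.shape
(5, 37)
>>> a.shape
(37, 37)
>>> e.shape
(7, 37)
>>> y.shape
(5, 5)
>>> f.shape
(5, 7)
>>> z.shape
(11, 5)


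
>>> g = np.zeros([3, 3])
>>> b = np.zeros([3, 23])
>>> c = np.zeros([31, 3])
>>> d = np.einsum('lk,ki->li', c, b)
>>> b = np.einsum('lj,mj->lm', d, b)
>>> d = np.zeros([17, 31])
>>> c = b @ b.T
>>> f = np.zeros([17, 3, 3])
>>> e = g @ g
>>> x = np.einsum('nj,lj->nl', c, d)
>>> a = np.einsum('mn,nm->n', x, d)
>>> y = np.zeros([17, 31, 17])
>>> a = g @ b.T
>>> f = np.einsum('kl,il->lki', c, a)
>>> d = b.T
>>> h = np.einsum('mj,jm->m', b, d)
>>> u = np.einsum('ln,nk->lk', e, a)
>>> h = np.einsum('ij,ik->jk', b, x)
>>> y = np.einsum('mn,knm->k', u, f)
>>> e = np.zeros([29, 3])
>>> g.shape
(3, 3)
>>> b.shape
(31, 3)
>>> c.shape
(31, 31)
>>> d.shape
(3, 31)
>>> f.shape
(31, 31, 3)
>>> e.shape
(29, 3)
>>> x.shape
(31, 17)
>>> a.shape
(3, 31)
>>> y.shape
(31,)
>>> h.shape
(3, 17)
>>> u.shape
(3, 31)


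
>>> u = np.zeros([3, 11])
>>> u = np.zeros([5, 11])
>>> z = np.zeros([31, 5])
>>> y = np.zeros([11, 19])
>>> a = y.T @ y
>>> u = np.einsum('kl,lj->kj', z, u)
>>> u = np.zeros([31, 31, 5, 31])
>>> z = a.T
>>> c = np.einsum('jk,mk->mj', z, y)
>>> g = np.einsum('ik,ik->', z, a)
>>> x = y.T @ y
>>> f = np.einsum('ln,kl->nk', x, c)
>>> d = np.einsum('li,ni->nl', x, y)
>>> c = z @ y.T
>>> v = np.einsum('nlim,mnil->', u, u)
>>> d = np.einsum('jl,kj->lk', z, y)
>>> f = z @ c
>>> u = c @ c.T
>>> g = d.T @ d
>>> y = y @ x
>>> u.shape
(19, 19)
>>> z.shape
(19, 19)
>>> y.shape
(11, 19)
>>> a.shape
(19, 19)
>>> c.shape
(19, 11)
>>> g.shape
(11, 11)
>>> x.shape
(19, 19)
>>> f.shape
(19, 11)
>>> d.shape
(19, 11)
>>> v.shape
()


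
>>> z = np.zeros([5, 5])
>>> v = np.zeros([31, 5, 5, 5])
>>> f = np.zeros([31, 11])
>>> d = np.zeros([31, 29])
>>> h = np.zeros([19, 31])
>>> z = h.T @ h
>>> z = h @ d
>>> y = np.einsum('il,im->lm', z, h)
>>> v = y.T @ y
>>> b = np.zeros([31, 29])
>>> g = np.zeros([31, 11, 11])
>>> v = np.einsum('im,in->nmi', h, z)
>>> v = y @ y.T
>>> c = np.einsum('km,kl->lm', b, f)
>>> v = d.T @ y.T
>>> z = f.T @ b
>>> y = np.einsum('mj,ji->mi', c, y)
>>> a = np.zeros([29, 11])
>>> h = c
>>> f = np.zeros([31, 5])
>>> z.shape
(11, 29)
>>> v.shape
(29, 29)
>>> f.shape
(31, 5)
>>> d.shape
(31, 29)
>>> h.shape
(11, 29)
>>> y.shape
(11, 31)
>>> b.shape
(31, 29)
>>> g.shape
(31, 11, 11)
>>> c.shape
(11, 29)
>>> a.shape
(29, 11)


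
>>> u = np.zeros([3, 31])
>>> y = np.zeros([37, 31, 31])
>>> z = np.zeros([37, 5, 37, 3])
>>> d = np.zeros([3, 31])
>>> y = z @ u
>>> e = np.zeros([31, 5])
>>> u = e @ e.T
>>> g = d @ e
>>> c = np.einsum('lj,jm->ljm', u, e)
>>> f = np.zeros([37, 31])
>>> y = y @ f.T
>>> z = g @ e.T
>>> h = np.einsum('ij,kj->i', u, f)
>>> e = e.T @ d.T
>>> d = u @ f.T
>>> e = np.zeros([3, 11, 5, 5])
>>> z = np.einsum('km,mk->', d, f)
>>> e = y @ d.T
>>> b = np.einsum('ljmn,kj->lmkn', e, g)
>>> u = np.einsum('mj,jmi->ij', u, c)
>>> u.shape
(5, 31)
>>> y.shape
(37, 5, 37, 37)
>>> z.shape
()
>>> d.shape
(31, 37)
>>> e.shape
(37, 5, 37, 31)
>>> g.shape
(3, 5)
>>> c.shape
(31, 31, 5)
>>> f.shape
(37, 31)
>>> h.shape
(31,)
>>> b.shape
(37, 37, 3, 31)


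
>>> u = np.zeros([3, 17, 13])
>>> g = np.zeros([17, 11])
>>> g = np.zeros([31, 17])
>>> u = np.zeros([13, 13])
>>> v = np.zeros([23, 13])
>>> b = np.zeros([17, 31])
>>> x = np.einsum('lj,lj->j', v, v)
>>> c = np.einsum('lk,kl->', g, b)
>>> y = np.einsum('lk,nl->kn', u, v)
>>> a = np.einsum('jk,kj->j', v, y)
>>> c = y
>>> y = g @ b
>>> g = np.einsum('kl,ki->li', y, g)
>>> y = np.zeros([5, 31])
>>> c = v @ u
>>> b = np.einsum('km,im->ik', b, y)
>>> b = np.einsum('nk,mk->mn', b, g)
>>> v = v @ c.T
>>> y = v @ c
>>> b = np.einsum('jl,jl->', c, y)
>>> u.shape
(13, 13)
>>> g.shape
(31, 17)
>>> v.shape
(23, 23)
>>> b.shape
()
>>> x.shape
(13,)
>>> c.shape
(23, 13)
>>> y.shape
(23, 13)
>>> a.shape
(23,)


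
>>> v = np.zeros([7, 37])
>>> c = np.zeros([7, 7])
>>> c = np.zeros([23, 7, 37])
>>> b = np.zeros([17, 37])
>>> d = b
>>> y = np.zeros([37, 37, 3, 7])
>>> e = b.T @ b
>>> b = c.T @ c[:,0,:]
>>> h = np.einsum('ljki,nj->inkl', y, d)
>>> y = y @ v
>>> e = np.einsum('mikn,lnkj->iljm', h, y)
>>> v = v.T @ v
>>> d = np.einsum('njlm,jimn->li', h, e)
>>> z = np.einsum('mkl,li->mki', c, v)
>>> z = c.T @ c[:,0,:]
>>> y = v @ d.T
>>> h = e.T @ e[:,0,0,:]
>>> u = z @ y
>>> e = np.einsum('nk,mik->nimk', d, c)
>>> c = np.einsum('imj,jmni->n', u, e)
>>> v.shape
(37, 37)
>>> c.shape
(23,)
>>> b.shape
(37, 7, 37)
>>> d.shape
(3, 37)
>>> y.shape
(37, 3)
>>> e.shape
(3, 7, 23, 37)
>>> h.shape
(7, 37, 37, 7)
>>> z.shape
(37, 7, 37)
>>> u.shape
(37, 7, 3)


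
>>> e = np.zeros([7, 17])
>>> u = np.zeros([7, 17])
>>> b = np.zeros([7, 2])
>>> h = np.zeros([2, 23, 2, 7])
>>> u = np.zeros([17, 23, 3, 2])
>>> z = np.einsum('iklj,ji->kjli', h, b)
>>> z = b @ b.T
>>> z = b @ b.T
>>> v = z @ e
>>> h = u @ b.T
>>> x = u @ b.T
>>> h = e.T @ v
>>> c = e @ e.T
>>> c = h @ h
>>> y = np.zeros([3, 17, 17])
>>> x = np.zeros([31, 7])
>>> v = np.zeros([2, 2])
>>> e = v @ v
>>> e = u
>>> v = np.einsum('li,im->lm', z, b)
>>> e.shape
(17, 23, 3, 2)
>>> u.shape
(17, 23, 3, 2)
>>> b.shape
(7, 2)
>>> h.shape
(17, 17)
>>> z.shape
(7, 7)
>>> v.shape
(7, 2)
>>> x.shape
(31, 7)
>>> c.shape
(17, 17)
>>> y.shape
(3, 17, 17)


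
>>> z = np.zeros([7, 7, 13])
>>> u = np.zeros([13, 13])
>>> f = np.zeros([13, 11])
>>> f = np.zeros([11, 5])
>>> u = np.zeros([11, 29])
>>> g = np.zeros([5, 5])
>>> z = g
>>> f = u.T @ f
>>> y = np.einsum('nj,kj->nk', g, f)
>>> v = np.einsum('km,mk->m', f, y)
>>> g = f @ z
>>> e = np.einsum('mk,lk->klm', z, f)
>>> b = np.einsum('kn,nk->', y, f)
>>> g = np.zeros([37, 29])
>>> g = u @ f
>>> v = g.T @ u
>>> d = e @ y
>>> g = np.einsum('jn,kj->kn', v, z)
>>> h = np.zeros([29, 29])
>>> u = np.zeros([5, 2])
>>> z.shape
(5, 5)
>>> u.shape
(5, 2)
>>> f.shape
(29, 5)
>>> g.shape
(5, 29)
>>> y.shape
(5, 29)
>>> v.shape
(5, 29)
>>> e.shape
(5, 29, 5)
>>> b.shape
()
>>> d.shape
(5, 29, 29)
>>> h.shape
(29, 29)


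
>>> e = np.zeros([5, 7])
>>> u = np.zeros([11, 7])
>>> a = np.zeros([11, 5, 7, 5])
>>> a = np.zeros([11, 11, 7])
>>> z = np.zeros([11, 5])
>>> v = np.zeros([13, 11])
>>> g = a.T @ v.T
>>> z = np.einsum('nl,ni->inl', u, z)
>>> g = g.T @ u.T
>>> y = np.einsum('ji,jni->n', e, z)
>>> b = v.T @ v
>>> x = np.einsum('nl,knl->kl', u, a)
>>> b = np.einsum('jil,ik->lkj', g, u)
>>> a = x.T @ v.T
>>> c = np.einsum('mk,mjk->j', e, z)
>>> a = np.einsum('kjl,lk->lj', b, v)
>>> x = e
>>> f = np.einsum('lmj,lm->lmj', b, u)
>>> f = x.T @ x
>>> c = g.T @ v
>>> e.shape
(5, 7)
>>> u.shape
(11, 7)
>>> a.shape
(13, 7)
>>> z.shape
(5, 11, 7)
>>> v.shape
(13, 11)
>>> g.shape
(13, 11, 11)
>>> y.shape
(11,)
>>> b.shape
(11, 7, 13)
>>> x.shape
(5, 7)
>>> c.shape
(11, 11, 11)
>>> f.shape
(7, 7)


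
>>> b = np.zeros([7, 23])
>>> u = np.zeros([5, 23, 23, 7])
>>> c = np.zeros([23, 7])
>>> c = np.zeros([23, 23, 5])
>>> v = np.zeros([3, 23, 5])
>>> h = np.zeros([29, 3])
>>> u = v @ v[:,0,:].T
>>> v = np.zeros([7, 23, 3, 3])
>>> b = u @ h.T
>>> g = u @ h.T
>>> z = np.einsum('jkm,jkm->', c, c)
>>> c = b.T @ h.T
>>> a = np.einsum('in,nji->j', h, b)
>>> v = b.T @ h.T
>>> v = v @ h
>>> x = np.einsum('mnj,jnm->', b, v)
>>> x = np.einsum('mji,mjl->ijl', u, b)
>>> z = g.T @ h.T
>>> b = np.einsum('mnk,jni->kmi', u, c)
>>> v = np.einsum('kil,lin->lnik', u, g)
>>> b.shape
(3, 3, 29)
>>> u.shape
(3, 23, 3)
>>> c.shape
(29, 23, 29)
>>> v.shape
(3, 29, 23, 3)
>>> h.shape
(29, 3)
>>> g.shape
(3, 23, 29)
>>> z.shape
(29, 23, 29)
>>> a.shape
(23,)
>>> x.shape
(3, 23, 29)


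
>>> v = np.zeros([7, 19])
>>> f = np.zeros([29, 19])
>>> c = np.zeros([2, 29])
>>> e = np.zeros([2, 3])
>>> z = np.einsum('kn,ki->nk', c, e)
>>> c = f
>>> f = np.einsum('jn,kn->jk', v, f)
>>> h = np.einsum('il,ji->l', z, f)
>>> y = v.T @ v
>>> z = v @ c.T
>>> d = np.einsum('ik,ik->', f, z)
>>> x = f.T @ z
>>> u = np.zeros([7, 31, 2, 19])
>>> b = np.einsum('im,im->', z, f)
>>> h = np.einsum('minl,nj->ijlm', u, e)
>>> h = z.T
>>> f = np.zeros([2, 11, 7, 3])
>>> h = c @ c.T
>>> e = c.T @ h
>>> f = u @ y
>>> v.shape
(7, 19)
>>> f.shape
(7, 31, 2, 19)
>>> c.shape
(29, 19)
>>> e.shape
(19, 29)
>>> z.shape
(7, 29)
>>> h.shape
(29, 29)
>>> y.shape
(19, 19)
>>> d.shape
()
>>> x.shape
(29, 29)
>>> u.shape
(7, 31, 2, 19)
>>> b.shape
()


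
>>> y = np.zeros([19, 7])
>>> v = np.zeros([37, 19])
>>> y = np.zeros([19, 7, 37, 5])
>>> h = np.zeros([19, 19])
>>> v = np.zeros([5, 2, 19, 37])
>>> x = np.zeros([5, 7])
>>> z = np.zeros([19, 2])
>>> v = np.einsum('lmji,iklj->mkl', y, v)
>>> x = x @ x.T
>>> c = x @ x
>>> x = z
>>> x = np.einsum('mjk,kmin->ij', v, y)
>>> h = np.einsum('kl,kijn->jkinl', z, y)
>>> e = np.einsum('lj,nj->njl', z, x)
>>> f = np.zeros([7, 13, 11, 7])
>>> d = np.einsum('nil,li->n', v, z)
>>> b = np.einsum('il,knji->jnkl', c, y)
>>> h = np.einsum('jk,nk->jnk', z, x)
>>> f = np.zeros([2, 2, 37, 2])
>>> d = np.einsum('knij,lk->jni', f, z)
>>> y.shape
(19, 7, 37, 5)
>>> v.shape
(7, 2, 19)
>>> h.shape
(19, 37, 2)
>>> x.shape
(37, 2)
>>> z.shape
(19, 2)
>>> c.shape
(5, 5)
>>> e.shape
(37, 2, 19)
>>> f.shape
(2, 2, 37, 2)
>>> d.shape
(2, 2, 37)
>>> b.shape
(37, 7, 19, 5)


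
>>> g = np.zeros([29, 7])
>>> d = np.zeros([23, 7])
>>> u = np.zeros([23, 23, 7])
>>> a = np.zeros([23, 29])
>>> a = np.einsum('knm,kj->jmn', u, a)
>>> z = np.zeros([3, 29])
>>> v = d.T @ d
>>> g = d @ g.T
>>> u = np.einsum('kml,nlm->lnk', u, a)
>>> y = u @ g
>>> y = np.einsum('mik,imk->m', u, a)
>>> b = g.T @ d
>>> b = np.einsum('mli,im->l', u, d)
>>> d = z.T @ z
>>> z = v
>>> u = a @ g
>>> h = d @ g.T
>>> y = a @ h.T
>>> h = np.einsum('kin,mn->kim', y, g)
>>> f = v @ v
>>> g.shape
(23, 29)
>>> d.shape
(29, 29)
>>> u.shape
(29, 7, 29)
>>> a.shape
(29, 7, 23)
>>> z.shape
(7, 7)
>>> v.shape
(7, 7)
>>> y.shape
(29, 7, 29)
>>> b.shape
(29,)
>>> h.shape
(29, 7, 23)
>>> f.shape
(7, 7)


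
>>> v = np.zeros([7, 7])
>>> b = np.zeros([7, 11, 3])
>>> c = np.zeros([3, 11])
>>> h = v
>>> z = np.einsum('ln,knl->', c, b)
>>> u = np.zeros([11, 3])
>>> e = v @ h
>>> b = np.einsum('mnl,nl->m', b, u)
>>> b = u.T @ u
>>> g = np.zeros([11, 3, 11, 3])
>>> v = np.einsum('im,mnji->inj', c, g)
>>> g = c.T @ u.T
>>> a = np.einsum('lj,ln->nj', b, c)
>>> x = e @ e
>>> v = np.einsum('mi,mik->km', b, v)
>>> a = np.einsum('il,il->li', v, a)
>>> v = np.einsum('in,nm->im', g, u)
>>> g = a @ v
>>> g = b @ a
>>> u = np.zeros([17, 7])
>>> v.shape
(11, 3)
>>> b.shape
(3, 3)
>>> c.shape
(3, 11)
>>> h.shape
(7, 7)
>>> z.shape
()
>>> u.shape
(17, 7)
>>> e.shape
(7, 7)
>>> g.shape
(3, 11)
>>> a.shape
(3, 11)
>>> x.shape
(7, 7)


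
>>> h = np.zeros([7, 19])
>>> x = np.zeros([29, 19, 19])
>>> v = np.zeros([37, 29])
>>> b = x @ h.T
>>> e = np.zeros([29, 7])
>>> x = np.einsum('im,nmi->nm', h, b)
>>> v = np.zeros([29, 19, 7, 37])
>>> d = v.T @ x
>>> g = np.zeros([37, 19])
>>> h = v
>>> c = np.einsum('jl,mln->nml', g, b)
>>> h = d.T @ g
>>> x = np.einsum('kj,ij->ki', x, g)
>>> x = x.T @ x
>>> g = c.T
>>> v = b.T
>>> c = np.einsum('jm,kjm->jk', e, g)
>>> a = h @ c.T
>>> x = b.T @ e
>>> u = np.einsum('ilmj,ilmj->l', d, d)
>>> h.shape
(19, 19, 7, 19)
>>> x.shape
(7, 19, 7)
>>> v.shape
(7, 19, 29)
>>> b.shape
(29, 19, 7)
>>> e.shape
(29, 7)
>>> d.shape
(37, 7, 19, 19)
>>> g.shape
(19, 29, 7)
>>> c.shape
(29, 19)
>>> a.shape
(19, 19, 7, 29)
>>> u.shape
(7,)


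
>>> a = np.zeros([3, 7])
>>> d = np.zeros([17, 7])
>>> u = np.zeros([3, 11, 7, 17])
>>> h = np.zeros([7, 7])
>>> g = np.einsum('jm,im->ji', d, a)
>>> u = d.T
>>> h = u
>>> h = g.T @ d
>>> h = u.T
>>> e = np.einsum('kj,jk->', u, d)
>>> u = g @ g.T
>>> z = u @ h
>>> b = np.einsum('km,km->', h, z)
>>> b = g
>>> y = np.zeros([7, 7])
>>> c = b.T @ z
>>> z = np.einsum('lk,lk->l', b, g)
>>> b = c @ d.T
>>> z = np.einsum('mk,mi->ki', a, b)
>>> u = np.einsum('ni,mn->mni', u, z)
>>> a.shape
(3, 7)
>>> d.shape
(17, 7)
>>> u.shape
(7, 17, 17)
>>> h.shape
(17, 7)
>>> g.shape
(17, 3)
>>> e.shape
()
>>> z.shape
(7, 17)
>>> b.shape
(3, 17)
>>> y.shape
(7, 7)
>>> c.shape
(3, 7)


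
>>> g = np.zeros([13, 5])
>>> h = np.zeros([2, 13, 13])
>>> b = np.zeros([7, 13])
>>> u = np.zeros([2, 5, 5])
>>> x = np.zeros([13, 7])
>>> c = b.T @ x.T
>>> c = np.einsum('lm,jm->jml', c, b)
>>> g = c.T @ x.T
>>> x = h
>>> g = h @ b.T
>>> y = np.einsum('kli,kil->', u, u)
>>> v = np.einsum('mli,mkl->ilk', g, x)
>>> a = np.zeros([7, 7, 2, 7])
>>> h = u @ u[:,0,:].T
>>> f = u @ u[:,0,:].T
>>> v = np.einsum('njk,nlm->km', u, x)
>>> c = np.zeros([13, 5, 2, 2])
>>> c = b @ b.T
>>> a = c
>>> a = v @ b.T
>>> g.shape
(2, 13, 7)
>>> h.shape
(2, 5, 2)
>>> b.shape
(7, 13)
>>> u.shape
(2, 5, 5)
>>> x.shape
(2, 13, 13)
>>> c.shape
(7, 7)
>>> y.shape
()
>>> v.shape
(5, 13)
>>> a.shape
(5, 7)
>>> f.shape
(2, 5, 2)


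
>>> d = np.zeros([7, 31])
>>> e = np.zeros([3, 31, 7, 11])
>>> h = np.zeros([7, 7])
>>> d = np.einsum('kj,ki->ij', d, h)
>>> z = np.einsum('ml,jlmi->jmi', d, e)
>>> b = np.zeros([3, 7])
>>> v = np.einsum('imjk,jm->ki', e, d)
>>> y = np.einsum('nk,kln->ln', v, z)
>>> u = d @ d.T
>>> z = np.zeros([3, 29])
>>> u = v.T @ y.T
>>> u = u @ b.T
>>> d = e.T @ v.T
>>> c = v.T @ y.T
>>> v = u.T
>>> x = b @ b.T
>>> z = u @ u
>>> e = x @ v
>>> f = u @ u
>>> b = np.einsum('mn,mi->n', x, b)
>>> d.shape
(11, 7, 31, 11)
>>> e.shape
(3, 3)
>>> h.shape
(7, 7)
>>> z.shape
(3, 3)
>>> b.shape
(3,)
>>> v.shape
(3, 3)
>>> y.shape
(7, 11)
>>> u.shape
(3, 3)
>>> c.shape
(3, 7)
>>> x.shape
(3, 3)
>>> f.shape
(3, 3)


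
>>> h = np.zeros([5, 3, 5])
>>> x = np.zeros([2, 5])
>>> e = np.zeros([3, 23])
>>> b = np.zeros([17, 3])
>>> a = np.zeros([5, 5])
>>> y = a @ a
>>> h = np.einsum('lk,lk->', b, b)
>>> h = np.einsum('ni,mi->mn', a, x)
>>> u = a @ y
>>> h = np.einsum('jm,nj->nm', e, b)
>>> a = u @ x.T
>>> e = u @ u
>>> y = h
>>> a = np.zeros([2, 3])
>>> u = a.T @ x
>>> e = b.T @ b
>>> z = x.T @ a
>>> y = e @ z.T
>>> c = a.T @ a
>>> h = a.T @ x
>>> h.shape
(3, 5)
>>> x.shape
(2, 5)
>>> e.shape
(3, 3)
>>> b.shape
(17, 3)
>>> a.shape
(2, 3)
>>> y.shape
(3, 5)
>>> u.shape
(3, 5)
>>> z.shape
(5, 3)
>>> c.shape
(3, 3)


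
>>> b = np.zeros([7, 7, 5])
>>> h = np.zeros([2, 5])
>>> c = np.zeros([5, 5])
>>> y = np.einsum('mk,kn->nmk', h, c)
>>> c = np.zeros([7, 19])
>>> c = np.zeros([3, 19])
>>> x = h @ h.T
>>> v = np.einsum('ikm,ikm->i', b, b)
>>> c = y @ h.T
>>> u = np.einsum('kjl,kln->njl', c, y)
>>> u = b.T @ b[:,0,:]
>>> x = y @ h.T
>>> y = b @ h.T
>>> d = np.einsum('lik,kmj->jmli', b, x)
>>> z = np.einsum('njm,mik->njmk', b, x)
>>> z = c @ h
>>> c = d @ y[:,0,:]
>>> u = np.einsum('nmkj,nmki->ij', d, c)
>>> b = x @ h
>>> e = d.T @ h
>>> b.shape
(5, 2, 5)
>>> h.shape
(2, 5)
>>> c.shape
(2, 2, 7, 2)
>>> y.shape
(7, 7, 2)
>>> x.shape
(5, 2, 2)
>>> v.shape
(7,)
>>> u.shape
(2, 7)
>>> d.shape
(2, 2, 7, 7)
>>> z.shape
(5, 2, 5)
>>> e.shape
(7, 7, 2, 5)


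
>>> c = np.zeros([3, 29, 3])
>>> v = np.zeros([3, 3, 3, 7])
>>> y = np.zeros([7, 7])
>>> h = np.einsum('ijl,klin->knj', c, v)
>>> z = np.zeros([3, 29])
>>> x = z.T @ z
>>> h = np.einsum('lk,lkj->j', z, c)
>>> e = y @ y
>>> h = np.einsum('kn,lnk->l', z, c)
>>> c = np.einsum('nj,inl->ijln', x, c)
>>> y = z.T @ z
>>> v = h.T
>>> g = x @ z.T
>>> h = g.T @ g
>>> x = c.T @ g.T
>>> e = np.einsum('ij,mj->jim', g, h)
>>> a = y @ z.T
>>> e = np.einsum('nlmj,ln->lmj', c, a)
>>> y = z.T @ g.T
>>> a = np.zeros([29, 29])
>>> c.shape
(3, 29, 3, 29)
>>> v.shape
(3,)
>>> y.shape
(29, 29)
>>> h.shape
(3, 3)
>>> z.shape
(3, 29)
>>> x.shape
(29, 3, 29, 29)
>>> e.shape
(29, 3, 29)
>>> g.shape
(29, 3)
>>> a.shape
(29, 29)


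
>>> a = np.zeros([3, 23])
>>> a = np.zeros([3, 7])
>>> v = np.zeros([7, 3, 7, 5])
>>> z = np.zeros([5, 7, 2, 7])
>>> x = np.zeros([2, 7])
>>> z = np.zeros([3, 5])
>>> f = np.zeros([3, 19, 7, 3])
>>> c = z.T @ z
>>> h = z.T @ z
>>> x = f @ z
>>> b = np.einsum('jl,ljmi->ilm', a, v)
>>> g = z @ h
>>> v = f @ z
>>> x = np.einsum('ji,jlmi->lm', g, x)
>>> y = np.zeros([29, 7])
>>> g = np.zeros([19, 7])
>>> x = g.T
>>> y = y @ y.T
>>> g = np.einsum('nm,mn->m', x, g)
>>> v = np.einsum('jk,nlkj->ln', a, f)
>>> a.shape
(3, 7)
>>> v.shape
(19, 3)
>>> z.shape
(3, 5)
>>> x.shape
(7, 19)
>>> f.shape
(3, 19, 7, 3)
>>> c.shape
(5, 5)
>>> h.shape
(5, 5)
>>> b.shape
(5, 7, 7)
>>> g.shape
(19,)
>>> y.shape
(29, 29)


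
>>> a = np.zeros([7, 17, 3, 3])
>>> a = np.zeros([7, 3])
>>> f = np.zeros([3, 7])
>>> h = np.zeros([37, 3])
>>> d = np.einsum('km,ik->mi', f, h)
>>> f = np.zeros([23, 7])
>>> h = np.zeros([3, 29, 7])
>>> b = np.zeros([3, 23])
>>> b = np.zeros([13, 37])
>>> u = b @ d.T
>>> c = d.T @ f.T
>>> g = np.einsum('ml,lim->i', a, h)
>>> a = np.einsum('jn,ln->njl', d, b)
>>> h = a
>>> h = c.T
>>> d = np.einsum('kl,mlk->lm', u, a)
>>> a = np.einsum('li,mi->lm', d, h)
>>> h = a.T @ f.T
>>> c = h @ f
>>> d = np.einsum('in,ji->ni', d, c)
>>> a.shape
(7, 23)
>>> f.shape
(23, 7)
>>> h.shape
(23, 23)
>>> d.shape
(37, 7)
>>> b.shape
(13, 37)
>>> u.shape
(13, 7)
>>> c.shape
(23, 7)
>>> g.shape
(29,)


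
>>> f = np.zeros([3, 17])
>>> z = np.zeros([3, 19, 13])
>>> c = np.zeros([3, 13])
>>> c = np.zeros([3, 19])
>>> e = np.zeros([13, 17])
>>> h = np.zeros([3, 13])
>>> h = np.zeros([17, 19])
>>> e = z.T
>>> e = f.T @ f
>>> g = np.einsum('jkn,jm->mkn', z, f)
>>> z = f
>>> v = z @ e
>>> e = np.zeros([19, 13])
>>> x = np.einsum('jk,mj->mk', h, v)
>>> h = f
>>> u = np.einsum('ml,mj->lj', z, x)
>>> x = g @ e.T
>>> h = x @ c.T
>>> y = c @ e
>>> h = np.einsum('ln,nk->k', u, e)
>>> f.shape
(3, 17)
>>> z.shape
(3, 17)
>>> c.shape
(3, 19)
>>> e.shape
(19, 13)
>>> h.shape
(13,)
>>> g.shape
(17, 19, 13)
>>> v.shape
(3, 17)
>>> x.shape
(17, 19, 19)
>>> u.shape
(17, 19)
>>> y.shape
(3, 13)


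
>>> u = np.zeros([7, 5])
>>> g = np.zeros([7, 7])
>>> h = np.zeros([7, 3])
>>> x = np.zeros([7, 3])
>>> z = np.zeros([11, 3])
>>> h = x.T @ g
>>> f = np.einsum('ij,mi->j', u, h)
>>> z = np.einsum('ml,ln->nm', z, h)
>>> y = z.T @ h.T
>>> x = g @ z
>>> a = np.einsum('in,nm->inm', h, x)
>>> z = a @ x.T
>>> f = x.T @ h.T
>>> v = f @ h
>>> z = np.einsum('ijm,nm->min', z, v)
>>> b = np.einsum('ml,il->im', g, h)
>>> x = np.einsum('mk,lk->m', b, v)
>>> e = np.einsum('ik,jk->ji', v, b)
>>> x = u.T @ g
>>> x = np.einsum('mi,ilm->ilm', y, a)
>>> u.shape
(7, 5)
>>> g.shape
(7, 7)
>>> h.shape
(3, 7)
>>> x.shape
(3, 7, 11)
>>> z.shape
(7, 3, 11)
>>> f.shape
(11, 3)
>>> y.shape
(11, 3)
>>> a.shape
(3, 7, 11)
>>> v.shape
(11, 7)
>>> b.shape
(3, 7)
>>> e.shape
(3, 11)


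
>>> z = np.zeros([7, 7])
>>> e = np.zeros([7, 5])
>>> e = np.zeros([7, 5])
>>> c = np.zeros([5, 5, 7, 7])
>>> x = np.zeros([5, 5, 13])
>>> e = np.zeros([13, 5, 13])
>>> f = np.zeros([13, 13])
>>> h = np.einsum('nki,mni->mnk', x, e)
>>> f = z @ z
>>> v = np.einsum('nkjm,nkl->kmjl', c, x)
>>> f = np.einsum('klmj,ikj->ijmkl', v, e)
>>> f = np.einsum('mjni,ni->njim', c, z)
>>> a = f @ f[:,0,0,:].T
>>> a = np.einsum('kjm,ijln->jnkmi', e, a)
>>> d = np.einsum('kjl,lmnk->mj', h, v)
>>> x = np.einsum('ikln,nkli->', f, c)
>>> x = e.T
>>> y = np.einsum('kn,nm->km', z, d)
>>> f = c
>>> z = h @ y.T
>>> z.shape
(13, 5, 7)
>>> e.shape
(13, 5, 13)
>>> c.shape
(5, 5, 7, 7)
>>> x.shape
(13, 5, 13)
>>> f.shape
(5, 5, 7, 7)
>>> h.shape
(13, 5, 5)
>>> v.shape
(5, 7, 7, 13)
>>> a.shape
(5, 7, 13, 13, 7)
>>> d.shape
(7, 5)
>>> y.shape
(7, 5)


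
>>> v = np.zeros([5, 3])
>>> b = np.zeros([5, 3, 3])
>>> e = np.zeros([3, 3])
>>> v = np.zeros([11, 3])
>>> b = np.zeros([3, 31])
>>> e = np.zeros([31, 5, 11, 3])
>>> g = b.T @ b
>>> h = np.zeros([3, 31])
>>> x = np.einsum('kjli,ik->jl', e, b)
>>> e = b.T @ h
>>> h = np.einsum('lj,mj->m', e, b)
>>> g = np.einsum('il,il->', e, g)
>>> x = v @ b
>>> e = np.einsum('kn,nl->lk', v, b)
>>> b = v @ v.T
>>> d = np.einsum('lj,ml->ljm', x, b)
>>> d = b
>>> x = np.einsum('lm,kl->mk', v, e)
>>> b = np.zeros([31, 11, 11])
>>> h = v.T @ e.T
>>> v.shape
(11, 3)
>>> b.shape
(31, 11, 11)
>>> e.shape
(31, 11)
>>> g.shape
()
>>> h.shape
(3, 31)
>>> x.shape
(3, 31)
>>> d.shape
(11, 11)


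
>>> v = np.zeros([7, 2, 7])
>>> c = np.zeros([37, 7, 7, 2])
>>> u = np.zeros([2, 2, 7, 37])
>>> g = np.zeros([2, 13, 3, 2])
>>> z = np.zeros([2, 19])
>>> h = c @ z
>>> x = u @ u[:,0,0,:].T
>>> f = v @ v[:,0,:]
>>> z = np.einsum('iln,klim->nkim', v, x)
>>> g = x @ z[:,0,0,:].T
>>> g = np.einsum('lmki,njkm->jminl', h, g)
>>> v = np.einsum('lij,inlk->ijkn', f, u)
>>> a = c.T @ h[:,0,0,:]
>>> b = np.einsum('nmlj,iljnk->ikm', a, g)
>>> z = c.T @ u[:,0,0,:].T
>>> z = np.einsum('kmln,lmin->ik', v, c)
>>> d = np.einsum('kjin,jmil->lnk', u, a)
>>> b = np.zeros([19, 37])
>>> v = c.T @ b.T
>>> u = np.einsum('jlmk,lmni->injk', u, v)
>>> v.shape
(2, 7, 7, 19)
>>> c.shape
(37, 7, 7, 2)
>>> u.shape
(19, 7, 2, 37)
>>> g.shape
(2, 7, 19, 2, 37)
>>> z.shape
(7, 2)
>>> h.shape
(37, 7, 7, 19)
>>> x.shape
(2, 2, 7, 2)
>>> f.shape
(7, 2, 7)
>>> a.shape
(2, 7, 7, 19)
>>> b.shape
(19, 37)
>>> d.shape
(19, 37, 2)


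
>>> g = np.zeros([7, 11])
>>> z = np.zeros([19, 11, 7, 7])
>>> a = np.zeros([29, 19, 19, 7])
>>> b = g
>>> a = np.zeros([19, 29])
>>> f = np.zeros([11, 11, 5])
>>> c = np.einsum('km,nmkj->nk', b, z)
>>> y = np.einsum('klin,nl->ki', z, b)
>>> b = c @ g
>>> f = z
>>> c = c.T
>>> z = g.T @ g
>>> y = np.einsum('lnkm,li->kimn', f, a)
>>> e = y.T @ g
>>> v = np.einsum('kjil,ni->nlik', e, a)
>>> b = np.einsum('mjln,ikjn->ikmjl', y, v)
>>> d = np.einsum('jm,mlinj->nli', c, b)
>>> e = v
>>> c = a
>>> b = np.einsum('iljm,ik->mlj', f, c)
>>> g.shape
(7, 11)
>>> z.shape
(11, 11)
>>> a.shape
(19, 29)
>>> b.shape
(7, 11, 7)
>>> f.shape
(19, 11, 7, 7)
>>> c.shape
(19, 29)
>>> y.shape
(7, 29, 7, 11)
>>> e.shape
(19, 11, 29, 11)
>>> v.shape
(19, 11, 29, 11)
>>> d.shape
(29, 11, 7)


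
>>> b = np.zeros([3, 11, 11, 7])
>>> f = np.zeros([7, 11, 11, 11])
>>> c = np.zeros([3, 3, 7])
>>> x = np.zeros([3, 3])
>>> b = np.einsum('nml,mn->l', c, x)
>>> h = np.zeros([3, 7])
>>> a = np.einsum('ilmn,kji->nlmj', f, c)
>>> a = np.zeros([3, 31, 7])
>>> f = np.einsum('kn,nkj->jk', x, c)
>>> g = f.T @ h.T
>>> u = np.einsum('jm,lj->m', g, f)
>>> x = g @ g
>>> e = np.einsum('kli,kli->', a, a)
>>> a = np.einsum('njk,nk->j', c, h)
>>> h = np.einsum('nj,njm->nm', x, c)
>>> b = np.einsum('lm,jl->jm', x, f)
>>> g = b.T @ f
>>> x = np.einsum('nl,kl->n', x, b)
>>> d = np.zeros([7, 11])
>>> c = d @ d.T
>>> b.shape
(7, 3)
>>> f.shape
(7, 3)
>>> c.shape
(7, 7)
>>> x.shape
(3,)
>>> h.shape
(3, 7)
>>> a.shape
(3,)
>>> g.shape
(3, 3)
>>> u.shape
(3,)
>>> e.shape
()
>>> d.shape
(7, 11)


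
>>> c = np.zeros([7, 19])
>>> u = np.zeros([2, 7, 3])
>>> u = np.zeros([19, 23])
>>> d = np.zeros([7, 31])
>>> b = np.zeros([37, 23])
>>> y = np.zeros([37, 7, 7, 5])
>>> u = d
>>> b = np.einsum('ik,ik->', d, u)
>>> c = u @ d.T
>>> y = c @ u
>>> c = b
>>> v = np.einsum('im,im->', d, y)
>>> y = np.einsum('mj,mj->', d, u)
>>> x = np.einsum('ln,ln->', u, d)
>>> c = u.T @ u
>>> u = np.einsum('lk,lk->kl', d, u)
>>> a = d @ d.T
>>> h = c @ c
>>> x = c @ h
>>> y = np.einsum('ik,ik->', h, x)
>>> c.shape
(31, 31)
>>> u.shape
(31, 7)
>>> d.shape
(7, 31)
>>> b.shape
()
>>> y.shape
()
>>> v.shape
()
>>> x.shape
(31, 31)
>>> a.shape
(7, 7)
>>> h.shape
(31, 31)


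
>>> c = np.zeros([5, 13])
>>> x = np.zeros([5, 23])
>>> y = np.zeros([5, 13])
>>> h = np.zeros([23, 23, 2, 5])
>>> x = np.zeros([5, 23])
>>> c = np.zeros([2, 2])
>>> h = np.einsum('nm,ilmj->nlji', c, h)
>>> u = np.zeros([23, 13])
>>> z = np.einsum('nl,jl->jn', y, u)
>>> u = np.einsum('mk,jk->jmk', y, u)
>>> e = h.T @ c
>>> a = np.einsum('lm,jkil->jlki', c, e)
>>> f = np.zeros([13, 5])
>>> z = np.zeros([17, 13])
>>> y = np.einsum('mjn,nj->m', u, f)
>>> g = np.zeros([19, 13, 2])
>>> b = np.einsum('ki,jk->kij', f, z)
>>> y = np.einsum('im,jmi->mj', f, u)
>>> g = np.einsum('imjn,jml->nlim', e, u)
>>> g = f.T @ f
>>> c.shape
(2, 2)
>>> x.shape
(5, 23)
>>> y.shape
(5, 23)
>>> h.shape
(2, 23, 5, 23)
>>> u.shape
(23, 5, 13)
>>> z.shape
(17, 13)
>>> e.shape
(23, 5, 23, 2)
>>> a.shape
(23, 2, 5, 23)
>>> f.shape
(13, 5)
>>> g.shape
(5, 5)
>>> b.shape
(13, 5, 17)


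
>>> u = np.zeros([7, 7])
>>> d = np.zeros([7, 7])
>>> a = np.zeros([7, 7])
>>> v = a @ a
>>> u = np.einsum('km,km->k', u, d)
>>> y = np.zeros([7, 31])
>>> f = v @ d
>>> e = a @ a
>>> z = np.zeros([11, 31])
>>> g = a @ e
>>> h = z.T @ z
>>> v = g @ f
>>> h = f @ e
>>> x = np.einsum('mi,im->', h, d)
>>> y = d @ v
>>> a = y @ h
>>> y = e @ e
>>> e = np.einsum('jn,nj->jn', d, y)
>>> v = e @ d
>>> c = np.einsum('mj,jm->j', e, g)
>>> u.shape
(7,)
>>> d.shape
(7, 7)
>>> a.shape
(7, 7)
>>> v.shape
(7, 7)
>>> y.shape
(7, 7)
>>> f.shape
(7, 7)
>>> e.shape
(7, 7)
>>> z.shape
(11, 31)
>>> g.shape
(7, 7)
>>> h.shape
(7, 7)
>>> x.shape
()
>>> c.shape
(7,)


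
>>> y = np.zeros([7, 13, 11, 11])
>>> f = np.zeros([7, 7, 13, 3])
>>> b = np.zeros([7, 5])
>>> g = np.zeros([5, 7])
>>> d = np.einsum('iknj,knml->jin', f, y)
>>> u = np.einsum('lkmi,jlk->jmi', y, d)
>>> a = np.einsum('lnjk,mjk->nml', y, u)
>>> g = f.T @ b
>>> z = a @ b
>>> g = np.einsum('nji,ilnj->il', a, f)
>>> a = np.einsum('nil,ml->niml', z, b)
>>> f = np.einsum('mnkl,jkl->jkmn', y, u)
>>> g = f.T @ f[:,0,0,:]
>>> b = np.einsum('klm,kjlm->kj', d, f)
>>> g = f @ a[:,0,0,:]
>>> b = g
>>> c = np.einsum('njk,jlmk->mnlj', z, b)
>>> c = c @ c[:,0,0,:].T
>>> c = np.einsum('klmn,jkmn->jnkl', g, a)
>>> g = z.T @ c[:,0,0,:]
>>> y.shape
(7, 13, 11, 11)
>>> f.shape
(3, 11, 7, 13)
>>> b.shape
(3, 11, 7, 5)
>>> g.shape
(5, 3, 11)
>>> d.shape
(3, 7, 13)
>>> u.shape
(3, 11, 11)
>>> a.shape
(13, 3, 7, 5)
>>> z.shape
(13, 3, 5)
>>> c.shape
(13, 5, 3, 11)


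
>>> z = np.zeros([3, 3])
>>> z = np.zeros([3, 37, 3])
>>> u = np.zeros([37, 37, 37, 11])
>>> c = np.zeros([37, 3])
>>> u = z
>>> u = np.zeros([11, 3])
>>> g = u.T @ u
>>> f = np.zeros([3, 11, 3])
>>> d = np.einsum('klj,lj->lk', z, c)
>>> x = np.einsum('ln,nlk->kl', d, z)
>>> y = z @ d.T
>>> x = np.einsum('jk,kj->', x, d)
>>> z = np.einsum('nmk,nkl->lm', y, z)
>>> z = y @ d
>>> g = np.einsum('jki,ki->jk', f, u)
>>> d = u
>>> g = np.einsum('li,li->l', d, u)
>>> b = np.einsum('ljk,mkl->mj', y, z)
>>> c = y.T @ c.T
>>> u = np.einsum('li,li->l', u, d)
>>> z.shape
(3, 37, 3)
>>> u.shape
(11,)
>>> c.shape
(37, 37, 37)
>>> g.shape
(11,)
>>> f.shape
(3, 11, 3)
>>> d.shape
(11, 3)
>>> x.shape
()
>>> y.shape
(3, 37, 37)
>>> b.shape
(3, 37)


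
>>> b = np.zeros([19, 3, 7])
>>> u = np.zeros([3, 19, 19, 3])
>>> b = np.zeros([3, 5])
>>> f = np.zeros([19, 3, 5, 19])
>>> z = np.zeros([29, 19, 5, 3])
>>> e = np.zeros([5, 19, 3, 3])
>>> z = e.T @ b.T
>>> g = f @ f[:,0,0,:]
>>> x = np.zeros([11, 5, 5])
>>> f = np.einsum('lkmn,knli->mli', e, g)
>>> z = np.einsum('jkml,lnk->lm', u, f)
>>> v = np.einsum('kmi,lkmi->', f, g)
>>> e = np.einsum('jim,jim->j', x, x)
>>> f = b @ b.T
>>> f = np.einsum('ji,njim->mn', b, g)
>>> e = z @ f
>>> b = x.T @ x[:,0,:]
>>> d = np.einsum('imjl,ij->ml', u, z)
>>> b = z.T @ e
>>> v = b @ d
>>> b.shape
(19, 19)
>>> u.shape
(3, 19, 19, 3)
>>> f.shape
(19, 19)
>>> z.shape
(3, 19)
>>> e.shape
(3, 19)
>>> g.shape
(19, 3, 5, 19)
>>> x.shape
(11, 5, 5)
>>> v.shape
(19, 3)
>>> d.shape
(19, 3)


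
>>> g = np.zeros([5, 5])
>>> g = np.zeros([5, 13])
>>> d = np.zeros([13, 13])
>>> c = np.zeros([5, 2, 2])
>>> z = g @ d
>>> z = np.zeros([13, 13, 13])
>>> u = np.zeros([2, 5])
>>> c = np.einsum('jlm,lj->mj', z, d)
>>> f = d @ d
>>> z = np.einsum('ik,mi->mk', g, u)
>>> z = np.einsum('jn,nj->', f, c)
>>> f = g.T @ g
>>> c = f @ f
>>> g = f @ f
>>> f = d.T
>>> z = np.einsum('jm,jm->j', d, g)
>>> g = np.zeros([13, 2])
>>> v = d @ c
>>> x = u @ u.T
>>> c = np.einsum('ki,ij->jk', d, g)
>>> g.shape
(13, 2)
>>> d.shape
(13, 13)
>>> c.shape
(2, 13)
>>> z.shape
(13,)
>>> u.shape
(2, 5)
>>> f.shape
(13, 13)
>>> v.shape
(13, 13)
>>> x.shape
(2, 2)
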